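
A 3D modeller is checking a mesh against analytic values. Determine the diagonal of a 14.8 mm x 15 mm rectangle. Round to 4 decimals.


Shape: rectangle (diagonal via Pythagoras)
Sides: 14.8 mm and 15 mm
Formula: d = sqrt(l^2 + w^2)
l^2 = 219.04, w^2 = 225
l^2 + w^2 = 444.04
d = sqrt(444.04)
d = 21.0723
21.0723 mm


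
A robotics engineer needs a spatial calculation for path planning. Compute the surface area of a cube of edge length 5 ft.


Shape: cube
Side s = 5 ft
A cube has 6 square faces.
Formula: SA = 6 * s^2
s^2 = 25
SA = 6 * 25
SA = 150
150 ft^2


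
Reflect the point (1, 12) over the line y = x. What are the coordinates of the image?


Transformation: reflection
Original point: (1, 12)
Rule for reflection over y = x: (x, y) -> (y, x)
Apply: (1, 12) -> (12, 1)
(12, 1)


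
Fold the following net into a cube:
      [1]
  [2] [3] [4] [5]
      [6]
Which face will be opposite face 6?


Net: cross layout. Take square 3 as the base (bottom).
Fold the four squares in the horizontal row up around 3: 2 -> left, 4 -> right, 5 wraps to the top.
Fold 1 and 6 up from 3: 1 -> back, 6 -> front.
Opposite pairs are therefore: (1, 6), (2, 4), (3, 5).
Face 6 is opposite face 1.
face 1


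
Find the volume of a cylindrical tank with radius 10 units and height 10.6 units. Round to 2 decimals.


Shape: cylinder
Radius r = 10 units, Height h = 10.6 units
Formula: V = pi * r^2 * h
r^2 = 100
V = pi * 100 * 10.6
V = 1060 * pi
V = 3330.09
3330.09 units^3


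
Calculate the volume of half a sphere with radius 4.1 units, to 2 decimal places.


Shape: hemisphere (half of a sphere)
Radius r = 4.1 units
Formula: V = (1/2) * (4/3) * pi * r^3 = (2/3) * pi * r^3
r^3 = 68.921
(2/3) * 68.921 = 45.947333
V = 45.947333 * pi
V = 144.35
144.35 units^3


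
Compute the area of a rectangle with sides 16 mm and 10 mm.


Shape: rectangle
Length l = 16 mm, Width w = 10 mm
Formula: A = l * w
A = 16 * 10
A = 160
160 mm^2


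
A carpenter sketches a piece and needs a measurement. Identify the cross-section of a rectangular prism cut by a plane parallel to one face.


Solid: rectangular prism
Cutting plane: parallel to one face
Visualize the intersection of the plane with the solid's surface.
The boundary of the cut region is a rectangle.
rectangle


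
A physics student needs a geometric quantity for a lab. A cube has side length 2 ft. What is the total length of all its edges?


Shape: cube
Side s = 2 ft
A cube has 12 edges, all equal.
Formula: total edge length = 12 * s
Total = 12 * 2
Total = 24
24 ft


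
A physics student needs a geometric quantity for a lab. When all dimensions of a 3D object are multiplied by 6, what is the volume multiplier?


Linear scale factor k = 6
Rule: under a linear scaling by k, volumes scale by k^3.
k^3 = 6 * 6 * 6
k^3 = 36 * 6
k^3 = 216
Volume scales by a factor of 216.
216 (dimensionless)


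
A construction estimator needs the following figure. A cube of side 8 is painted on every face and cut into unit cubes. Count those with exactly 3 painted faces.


Large cube: 8 x 8 x 8, cut into unit cubes.
Cubes with 3 painted faces are at the corners. A cube always has 8 corners.
Count = 8
8 unit cubes


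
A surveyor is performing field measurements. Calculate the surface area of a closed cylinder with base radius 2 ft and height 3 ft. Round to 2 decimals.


Shape: closed cylinder
Radius r = 2 ft, Height h = 3 ft
Formula: SA = 2*pi*r^2 + 2*pi*r*h = 2*pi*r*(r + h)
r + h = 5
2 * r * (r + h) = 2 * 2 * 5 = 20
SA = 20 * pi
SA = 62.83
62.83 ft^2


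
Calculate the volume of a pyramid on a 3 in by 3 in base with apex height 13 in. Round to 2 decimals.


Shape: rectangular pyramid
Base: 3 in x 3 in, Height h = 13 in
Formula: V = (1/3) * base_area * h
base_area = 3 * 3 = 9
base_area * h = 9 * 13 = 117
V = 117 / 3
V = 39
39 in^3


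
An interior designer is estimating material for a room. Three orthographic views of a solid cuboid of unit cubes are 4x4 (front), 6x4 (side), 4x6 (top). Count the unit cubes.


Orthographic views of a solid rectangular block:
Front view 4 x 4 -> length = 4, height = 4
Side view 6 x 4 -> width = 6, height = 4 (consistent)
Top view 4 x 6 -> confirms length = 4, width = 6
The block is 4 x 6 x 4.
Total unit cubes = 4 * 6 * 4 = 96
96 unit cubes


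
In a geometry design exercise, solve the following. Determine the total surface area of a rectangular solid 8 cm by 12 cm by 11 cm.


Shape: rectangular prism
l = 8 cm, w = 12 cm, h = 11 cm
Formula: SA = 2(lw + lh + wh)
lw = 96, lh = 88, wh = 132
lw + lh + wh = 316
SA = 2 * 316
SA = 632
632 cm^2


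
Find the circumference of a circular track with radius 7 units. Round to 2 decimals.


Shape: circle
Radius r = 7 units
Formula: C = 2 * pi * r
C = 2 * pi * 7
C = 14 * pi
C = 43.98
43.98 units


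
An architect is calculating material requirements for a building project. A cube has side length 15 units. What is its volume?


Shape: cube
Side s = 15 units
Formula: V = s^3
V = 15 * 15 * 15
V = 225 * 15
V = 3375
3375 units^3


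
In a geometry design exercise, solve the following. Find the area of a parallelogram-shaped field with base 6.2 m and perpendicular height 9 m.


Shape: parallelogram
Base b = 6.2 m, Height h = 9 m
Formula: A = b * h
A = 6.2 * 9
A = 55.8
55.8 m^2


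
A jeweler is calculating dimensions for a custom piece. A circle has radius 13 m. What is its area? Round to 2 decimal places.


Shape: circle
Radius r = 13 m
Formula: A = pi * r^2
r^2 = 13^2 = 169
A = pi * 169
A = 530.93
530.93 m^2


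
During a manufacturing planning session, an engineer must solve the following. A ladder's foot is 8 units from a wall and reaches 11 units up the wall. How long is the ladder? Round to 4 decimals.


Shape: right triangle
Legs a = 8 units, b = 11 units
Formula: c = sqrt(a^2 + b^2)
a^2 = 64, b^2 = 121
a^2 + b^2 = 185
c = sqrt(185)
c = 13.6015
13.6015 units


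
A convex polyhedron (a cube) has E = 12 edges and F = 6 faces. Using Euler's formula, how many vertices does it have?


Polyhedron: cube
Euler's formula for convex polyhedra: V - E + F = 2
Given: E = 12 edges and F = 6 faces
Solve for V:
V = 2 + E - F = 2 + 12 - 6 = 8
8 vertices


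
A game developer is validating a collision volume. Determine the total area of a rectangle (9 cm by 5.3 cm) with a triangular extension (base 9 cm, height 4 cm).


Composite shape: rectangle + triangle
Rectangle area = 9 * 5.3 = 47.7
Triangle area = 0.5 * 9 * 4 = 18
Total = 47.7 + 18
Total = 65.7
65.7 cm^2


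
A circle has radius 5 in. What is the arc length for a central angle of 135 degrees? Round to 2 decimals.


Shape: circular arc
Radius r = 5 in, Angle = 135 degrees
Formula: L = (angle/360) * 2 * pi * r
2 * pi * r = 10 * pi
L = (135/360) * 10 * pi
L = 3.75 * pi
L = 11.78
11.78 in


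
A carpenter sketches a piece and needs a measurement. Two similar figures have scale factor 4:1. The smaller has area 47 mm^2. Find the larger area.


Linear scale factor k = 4
Original area = 47 mm^2
Rule: under a linear scaling by k, areas scale by k^2.
k^2 = 4^2 = 16
New area = 47 * 16
New area = 752
752 mm^2


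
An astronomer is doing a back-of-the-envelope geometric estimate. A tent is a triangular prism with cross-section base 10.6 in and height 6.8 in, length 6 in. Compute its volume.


Shape: triangular prism
Triangle base = 10.6 in, triangle height = 6.8 in, prism length L = 6 in
Formula: V = (1/2 * b * h_tri) * L
Cross-section area = 0.5 * 10.6 * 6.8 = 36.04
V = 36.04 * 6
V = 216.24
216.24 in^3


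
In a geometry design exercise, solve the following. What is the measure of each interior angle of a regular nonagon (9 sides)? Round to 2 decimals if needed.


Shape: regular nonagon (9 sides)
Formula: interior angle = (n - 2) * 180 / n
(n - 2) = 7
(n - 2) * 180 = 1260
angle = 1260 / 9
angle = 140
140 degrees


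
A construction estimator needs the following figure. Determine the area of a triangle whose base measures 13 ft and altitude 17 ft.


Shape: triangle
Base b = 13 ft, Height h = 17 ft
Formula: A = (1/2) * b * h
A = 0.5 * 13 * 17
A = 0.5 * 221
A = 110.5
110.5 ft^2


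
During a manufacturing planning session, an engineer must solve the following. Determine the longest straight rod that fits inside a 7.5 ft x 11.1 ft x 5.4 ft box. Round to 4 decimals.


Shape: rectangular box (space diagonal)
l = 7.5 ft, w = 11.1 ft, h = 5.4 ft
Visualize: the diagonal of the base, then a right triangle with that diagonal and the height.
Formula: d = sqrt(l^2 + w^2 + h^2)
l^2 + w^2 + h^2 = 56.25 + 123.21 + 29.16 = 208.62
d = sqrt(208.62)
d = 14.4437
14.4437 ft


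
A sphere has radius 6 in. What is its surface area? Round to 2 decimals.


Shape: sphere
Radius r = 6 in
Formula: SA = 4 * pi * r^2
r^2 = 36
SA = 4 * pi * 36
SA = 144 * pi
SA = 452.39
452.39 in^2


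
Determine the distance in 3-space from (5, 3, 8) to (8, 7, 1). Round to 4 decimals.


3D distance between two points
P1 = (5, 3, 8), P2 = (8, 7, 1)
Formula: d = sqrt((x2-x1)^2 + (y2-y1)^2 + (z2-z1)^2)
dx = 8 - 5 = 3
dy = 7 - 3 = 4
dz = 1 - 8 = -7
dx^2 + dy^2 + dz^2 = 9 + 16 + 49 = 74
d = sqrt(74)
d = 8.6023
8.6023 units


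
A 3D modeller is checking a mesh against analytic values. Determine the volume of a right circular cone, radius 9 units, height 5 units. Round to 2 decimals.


Shape: cone
Radius r = 9 units, Height h = 5 units
Formula: V = (1/3) * pi * r^2 * h
r^2 = 81
pi * r^2 * h = pi * 81 * 5 = 405 * pi
V = 405 * pi / 3
V = 424.12
424.12 units^3


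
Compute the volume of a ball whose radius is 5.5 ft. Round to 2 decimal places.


Shape: sphere
Radius r = 5.5 ft
Formula: V = (4/3) * pi * r^3
r^3 = 166.375
(4/3) * 166.375 = 221.833333
V = 221.833333 * pi
V = 696.91
696.91 ft^3


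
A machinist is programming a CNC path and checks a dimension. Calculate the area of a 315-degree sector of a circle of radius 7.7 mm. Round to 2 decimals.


Shape: circular sector
Radius r = 7.7 mm, Angle = 315 degrees
Formula: A = (angle/360) * pi * r^2
r^2 = 59.29
Fraction of circle = 315/360
A = (315/360) * pi * 59.29
A = 51.87875 * pi
A = 162.98
162.98 mm^2


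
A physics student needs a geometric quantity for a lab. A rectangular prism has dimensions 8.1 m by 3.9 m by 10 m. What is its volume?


Shape: rectangular prism
l = 8.1 m, w = 3.9 m, h = 10 m
Formula: V = l * w * h
V = 8.1 * 3.9 * 10
V = 31.59 * 10
V = 315.9
315.9 m^3


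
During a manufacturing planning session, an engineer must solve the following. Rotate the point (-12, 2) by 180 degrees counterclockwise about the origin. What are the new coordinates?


Transformation: rotation about the origin
Original point: (-12, 2)
Rule for 180 deg: (x, y) -> (-x, -y)
Apply: (-12, 2) -> (12, -2)
(12, -2)


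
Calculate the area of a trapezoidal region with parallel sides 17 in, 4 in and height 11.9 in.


Shape: trapezoid
Parallel sides a = 17 in, b = 4 in; Height h = 11.9 in
Formula: A = (a + b) * h / 2
a + b = 17 + 4 = 21
A = 21 * 11.9 / 2
A = 249.9 / 2
A = 124.95
124.95 in^2


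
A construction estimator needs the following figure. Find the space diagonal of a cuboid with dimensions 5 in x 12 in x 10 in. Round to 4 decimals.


Shape: rectangular box (space diagonal)
l = 5 in, w = 12 in, h = 10 in
Visualize: the diagonal of the base, then a right triangle with that diagonal and the height.
Formula: d = sqrt(l^2 + w^2 + h^2)
l^2 + w^2 + h^2 = 25 + 144 + 100 = 269
d = sqrt(269)
d = 16.4012
16.4012 in


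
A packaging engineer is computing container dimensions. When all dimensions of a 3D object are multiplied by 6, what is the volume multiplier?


Linear scale factor k = 6
Rule: under a linear scaling by k, volumes scale by k^3.
k^3 = 6 * 6 * 6
k^3 = 36 * 6
k^3 = 216
Volume scales by a factor of 216.
216 (dimensionless)


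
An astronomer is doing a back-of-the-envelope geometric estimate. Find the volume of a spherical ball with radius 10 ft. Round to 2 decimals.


Shape: sphere
Radius r = 10 ft
Formula: V = (4/3) * pi * r^3
r^3 = 1000
(4/3) * 1000 = 1333.333333
V = 1333.333333 * pi
V = 4188.79
4188.79 ft^3


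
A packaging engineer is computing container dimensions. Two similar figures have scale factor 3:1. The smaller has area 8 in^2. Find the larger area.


Linear scale factor k = 3
Original area = 8 in^2
Rule: under a linear scaling by k, areas scale by k^2.
k^2 = 3^2 = 9
New area = 8 * 9
New area = 72
72 in^2


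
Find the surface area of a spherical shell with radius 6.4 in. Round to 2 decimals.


Shape: sphere
Radius r = 6.4 in
Formula: SA = 4 * pi * r^2
r^2 = 40.96
SA = 4 * pi * 40.96
SA = 163.84 * pi
SA = 514.72
514.72 in^2


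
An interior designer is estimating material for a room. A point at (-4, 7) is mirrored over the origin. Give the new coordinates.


Transformation: reflection
Original point: (-4, 7)
Rule for reflection through the origin: (x, y) -> (-x, -y)
Apply: (-4, 7) -> (4, -7)
(4, -7)


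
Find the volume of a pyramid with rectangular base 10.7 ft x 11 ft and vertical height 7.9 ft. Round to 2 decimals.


Shape: rectangular pyramid
Base: 10.7 ft x 11 ft, Height h = 7.9 ft
Formula: V = (1/3) * base_area * h
base_area = 10.7 * 11 = 117.7
base_area * h = 117.7 * 7.9 = 929.83
V = 929.83 / 3
V = 309.94
309.94 ft^3


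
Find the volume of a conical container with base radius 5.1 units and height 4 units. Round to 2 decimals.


Shape: cone
Radius r = 5.1 units, Height h = 4 units
Formula: V = (1/3) * pi * r^2 * h
r^2 = 26.01
pi * r^2 * h = pi * 26.01 * 4 = 104.04 * pi
V = 104.04 * pi / 3
V = 108.95
108.95 units^3


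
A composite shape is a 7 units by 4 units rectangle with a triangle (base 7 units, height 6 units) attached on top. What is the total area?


Composite shape: rectangle + triangle
Rectangle area = 7 * 4 = 28
Triangle area = 0.5 * 7 * 6 = 21
Total = 28 + 21
Total = 49
49 units^2


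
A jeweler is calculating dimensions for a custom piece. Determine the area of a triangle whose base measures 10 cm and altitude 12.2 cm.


Shape: triangle
Base b = 10 cm, Height h = 12.2 cm
Formula: A = (1/2) * b * h
A = 0.5 * 10 * 12.2
A = 0.5 * 122
A = 61
61 cm^2


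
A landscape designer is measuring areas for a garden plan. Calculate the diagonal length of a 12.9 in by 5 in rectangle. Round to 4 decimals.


Shape: rectangle (diagonal via Pythagoras)
Sides: 12.9 in and 5 in
Formula: d = sqrt(l^2 + w^2)
l^2 = 166.41, w^2 = 25
l^2 + w^2 = 191.41
d = sqrt(191.41)
d = 13.8351
13.8351 in


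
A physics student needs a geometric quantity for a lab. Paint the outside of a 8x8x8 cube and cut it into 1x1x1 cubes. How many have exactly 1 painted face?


Large cube: 8 x 8 x 8, cut into unit cubes.
n = 8, so n - 2 = 6
Cubes with 1 painted face lie in the interior of each face.
A cube has 6 faces; each contributes (n - 2)^2 = 36 such cubes.
Count = 6 * 36 = 216
216 unit cubes


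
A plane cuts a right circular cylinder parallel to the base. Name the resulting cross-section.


Solid: right circular cylinder
Cutting plane: parallel to the base
Visualize the intersection of the plane with the solid's surface.
The boundary of the cut region is a circle.
circle


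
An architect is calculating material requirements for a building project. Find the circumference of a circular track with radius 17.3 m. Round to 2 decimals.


Shape: circle
Radius r = 17.3 m
Formula: C = 2 * pi * r
C = 2 * pi * 17.3
C = 34.6 * pi
C = 108.7
108.7 m


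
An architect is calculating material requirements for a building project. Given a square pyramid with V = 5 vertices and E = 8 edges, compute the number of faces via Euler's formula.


Polyhedron: square pyramid
Euler's formula for convex polyhedra: V - E + F = 2
Given: V = 5 vertices and E = 8 edges
Solve for F:
F = 2 + E - V = 2 + 8 - 5 = 5
5 faces


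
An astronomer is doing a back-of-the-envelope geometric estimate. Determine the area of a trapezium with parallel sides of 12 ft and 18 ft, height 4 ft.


Shape: trapezoid
Parallel sides a = 12 ft, b = 18 ft; Height h = 4 ft
Formula: A = (a + b) * h / 2
a + b = 12 + 18 = 30
A = 30 * 4 / 2
A = 120 / 2
A = 60
60 ft^2


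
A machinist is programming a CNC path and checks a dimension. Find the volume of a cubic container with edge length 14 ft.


Shape: cube
Side s = 14 ft
Formula: V = s^3
V = 14 * 14 * 14
V = 196 * 14
V = 2744
2744 ft^3


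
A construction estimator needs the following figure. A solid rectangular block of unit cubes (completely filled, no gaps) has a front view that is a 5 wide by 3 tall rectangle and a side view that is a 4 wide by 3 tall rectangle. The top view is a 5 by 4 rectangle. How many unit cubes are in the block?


Orthographic views of a solid rectangular block:
Front view 5 x 3 -> length = 5, height = 3
Side view 4 x 3 -> width = 4, height = 3 (consistent)
Top view 5 x 4 -> confirms length = 5, width = 4
The block is 5 x 4 x 3.
Total unit cubes = 5 * 4 * 3 = 60
60 unit cubes


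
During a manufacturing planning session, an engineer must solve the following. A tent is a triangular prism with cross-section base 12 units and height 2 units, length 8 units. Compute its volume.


Shape: triangular prism
Triangle base = 12 units, triangle height = 2 units, prism length L = 8 units
Formula: V = (1/2 * b * h_tri) * L
Cross-section area = 0.5 * 12 * 2 = 12
V = 12 * 8
V = 96
96 units^3


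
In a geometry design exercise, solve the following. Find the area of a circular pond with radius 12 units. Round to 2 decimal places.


Shape: circle
Radius r = 12 units
Formula: A = pi * r^2
r^2 = 12^2 = 144
A = pi * 144
A = 452.39
452.39 units^2


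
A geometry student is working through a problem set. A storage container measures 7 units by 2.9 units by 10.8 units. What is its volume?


Shape: rectangular prism
l = 7 units, w = 2.9 units, h = 10.8 units
Formula: V = l * w * h
V = 7 * 2.9 * 10.8
V = 20.3 * 10.8
V = 219.24
219.24 units^3


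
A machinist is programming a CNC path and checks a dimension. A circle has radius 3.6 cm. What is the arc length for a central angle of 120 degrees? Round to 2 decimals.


Shape: circular arc
Radius r = 3.6 cm, Angle = 120 degrees
Formula: L = (angle/360) * 2 * pi * r
2 * pi * r = 7.2 * pi
L = (120/360) * 7.2 * pi
L = 2.4 * pi
L = 7.54
7.54 cm


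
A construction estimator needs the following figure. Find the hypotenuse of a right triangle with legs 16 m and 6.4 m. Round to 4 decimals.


Shape: right triangle
Legs a = 16 m, b = 6.4 m
Formula: c = sqrt(a^2 + b^2)
a^2 = 256, b^2 = 40.96
a^2 + b^2 = 296.96
c = sqrt(296.96)
c = 17.2325
17.2325 m


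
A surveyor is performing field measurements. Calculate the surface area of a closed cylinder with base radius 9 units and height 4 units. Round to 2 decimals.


Shape: closed cylinder
Radius r = 9 units, Height h = 4 units
Formula: SA = 2*pi*r^2 + 2*pi*r*h = 2*pi*r*(r + h)
r + h = 13
2 * r * (r + h) = 2 * 9 * 13 = 234
SA = 234 * pi
SA = 735.13
735.13 units^2


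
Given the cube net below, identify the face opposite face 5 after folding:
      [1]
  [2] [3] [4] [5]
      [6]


Net: cross layout. Take square 3 as the base (bottom).
Fold the four squares in the horizontal row up around 3: 2 -> left, 4 -> right, 5 wraps to the top.
Fold 1 and 6 up from 3: 1 -> back, 6 -> front.
Opposite pairs are therefore: (1, 6), (2, 4), (3, 5).
Face 5 is opposite face 3.
face 3


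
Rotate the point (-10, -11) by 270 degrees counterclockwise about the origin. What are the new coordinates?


Transformation: rotation about the origin
Original point: (-10, -11)
Rule for 270 deg counterclockwise: (x, y) -> (y, -x)
Apply: (-10, -11) -> (-11, 10)
(-11, 10)


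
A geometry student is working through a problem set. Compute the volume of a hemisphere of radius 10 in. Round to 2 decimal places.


Shape: hemisphere (half of a sphere)
Radius r = 10 in
Formula: V = (1/2) * (4/3) * pi * r^3 = (2/3) * pi * r^3
r^3 = 1000
(2/3) * 1000 = 666.666667
V = 666.666667 * pi
V = 2094.4
2094.4 in^3


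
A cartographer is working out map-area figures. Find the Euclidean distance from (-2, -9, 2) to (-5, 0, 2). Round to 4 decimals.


3D distance between two points
P1 = (-2, -9, 2), P2 = (-5, 0, 2)
Formula: d = sqrt((x2-x1)^2 + (y2-y1)^2 + (z2-z1)^2)
dx = -5 - -2 = -3
dy = 0 - -9 = 9
dz = 2 - 2 = 0
dx^2 + dy^2 + dz^2 = 9 + 81 + 0 = 90
d = sqrt(90)
d = 9.4868
9.4868 units


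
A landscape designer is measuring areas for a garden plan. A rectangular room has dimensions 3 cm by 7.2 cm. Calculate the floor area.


Shape: rectangle
Length l = 3 cm, Width w = 7.2 cm
Formula: A = l * w
A = 3 * 7.2
A = 21.6
21.6 cm^2


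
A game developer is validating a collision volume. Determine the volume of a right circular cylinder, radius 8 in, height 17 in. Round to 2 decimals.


Shape: cylinder
Radius r = 8 in, Height h = 17 in
Formula: V = pi * r^2 * h
r^2 = 64
V = pi * 64 * 17
V = 1088 * pi
V = 3418.05
3418.05 in^3


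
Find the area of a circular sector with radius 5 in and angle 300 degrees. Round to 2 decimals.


Shape: circular sector
Radius r = 5 in, Angle = 300 degrees
Formula: A = (angle/360) * pi * r^2
r^2 = 25
Fraction of circle = 300/360
A = (300/360) * pi * 25
A = 20.833333 * pi
A = 65.45
65.45 in^2


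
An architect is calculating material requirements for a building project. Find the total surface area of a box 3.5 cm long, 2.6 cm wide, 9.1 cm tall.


Shape: rectangular prism
l = 3.5 cm, w = 2.6 cm, h = 9.1 cm
Formula: SA = 2(lw + lh + wh)
lw = 9.1, lh = 31.85, wh = 23.66
lw + lh + wh = 64.61
SA = 2 * 64.61
SA = 129.22
129.22 cm^2


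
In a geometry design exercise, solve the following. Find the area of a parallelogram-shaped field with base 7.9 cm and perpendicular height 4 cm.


Shape: parallelogram
Base b = 7.9 cm, Height h = 4 cm
Formula: A = b * h
A = 7.9 * 4
A = 31.6
31.6 cm^2


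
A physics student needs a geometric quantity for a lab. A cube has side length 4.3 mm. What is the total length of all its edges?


Shape: cube
Side s = 4.3 mm
A cube has 12 edges, all equal.
Formula: total edge length = 12 * s
Total = 12 * 4.3
Total = 51.6
51.6 mm


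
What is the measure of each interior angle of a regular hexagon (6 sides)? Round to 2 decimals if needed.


Shape: regular hexagon (6 sides)
Formula: interior angle = (n - 2) * 180 / n
(n - 2) = 4
(n - 2) * 180 = 720
angle = 720 / 6
angle = 120
120 degrees


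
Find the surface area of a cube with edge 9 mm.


Shape: cube
Side s = 9 mm
A cube has 6 square faces.
Formula: SA = 6 * s^2
s^2 = 81
SA = 6 * 81
SA = 486
486 mm^2


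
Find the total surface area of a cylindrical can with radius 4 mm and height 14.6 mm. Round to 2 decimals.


Shape: closed cylinder
Radius r = 4 mm, Height h = 14.6 mm
Formula: SA = 2*pi*r^2 + 2*pi*r*h = 2*pi*r*(r + h)
r + h = 18.6
2 * r * (r + h) = 2 * 4 * 18.6 = 148.8
SA = 148.8 * pi
SA = 467.47
467.47 mm^2


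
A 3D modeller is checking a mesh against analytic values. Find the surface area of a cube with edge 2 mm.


Shape: cube
Side s = 2 mm
A cube has 6 square faces.
Formula: SA = 6 * s^2
s^2 = 4
SA = 6 * 4
SA = 24
24 mm^2


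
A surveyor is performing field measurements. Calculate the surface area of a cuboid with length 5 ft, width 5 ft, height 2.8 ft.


Shape: rectangular prism
l = 5 ft, w = 5 ft, h = 2.8 ft
Formula: SA = 2(lw + lh + wh)
lw = 25, lh = 14, wh = 14
lw + lh + wh = 53
SA = 2 * 53
SA = 106
106 ft^2


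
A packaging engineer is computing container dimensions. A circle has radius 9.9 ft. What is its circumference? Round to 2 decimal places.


Shape: circle
Radius r = 9.9 ft
Formula: C = 2 * pi * r
C = 2 * pi * 9.9
C = 19.8 * pi
C = 62.2
62.2 ft


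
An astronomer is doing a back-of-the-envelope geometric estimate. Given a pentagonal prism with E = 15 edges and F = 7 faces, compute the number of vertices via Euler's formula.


Polyhedron: pentagonal prism
Euler's formula for convex polyhedra: V - E + F = 2
Given: E = 15 edges and F = 7 faces
Solve for V:
V = 2 + E - F = 2 + 15 - 7 = 10
10 vertices


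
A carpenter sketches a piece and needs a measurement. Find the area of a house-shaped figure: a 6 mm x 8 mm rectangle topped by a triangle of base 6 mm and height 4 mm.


Composite shape: rectangle + triangle
Rectangle area = 6 * 8 = 48
Triangle area = 0.5 * 6 * 4 = 12
Total = 48 + 12
Total = 60
60 mm^2


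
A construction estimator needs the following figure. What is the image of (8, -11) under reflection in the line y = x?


Transformation: reflection
Original point: (8, -11)
Rule for reflection over y = x: (x, y) -> (y, x)
Apply: (8, -11) -> (-11, 8)
(-11, 8)


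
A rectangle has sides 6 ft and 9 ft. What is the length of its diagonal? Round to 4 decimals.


Shape: rectangle (diagonal via Pythagoras)
Sides: 6 ft and 9 ft
Formula: d = sqrt(l^2 + w^2)
l^2 = 36, w^2 = 81
l^2 + w^2 = 117
d = sqrt(117)
d = 10.8167
10.8167 ft


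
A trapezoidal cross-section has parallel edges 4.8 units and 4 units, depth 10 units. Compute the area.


Shape: trapezoid
Parallel sides a = 4.8 units, b = 4 units; Height h = 10 units
Formula: A = (a + b) * h / 2
a + b = 4.8 + 4 = 8.8
A = 8.8 * 10 / 2
A = 88 / 2
A = 44
44 units^2


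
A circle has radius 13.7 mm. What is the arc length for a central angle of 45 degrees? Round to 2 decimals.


Shape: circular arc
Radius r = 13.7 mm, Angle = 45 degrees
Formula: L = (angle/360) * 2 * pi * r
2 * pi * r = 27.4 * pi
L = (45/360) * 27.4 * pi
L = 3.425 * pi
L = 10.76
10.76 mm


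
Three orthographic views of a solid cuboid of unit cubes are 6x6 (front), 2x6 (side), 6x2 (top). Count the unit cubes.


Orthographic views of a solid rectangular block:
Front view 6 x 6 -> length = 6, height = 6
Side view 2 x 6 -> width = 2, height = 6 (consistent)
Top view 6 x 2 -> confirms length = 6, width = 2
The block is 6 x 2 x 6.
Total unit cubes = 6 * 2 * 6 = 72
72 unit cubes


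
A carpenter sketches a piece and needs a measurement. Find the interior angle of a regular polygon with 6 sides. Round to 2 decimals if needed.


Shape: regular hexagon (6 sides)
Formula: interior angle = (n - 2) * 180 / n
(n - 2) = 4
(n - 2) * 180 = 720
angle = 720 / 6
angle = 120
120 degrees


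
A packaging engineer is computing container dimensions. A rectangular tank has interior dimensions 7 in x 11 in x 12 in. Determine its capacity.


Shape: rectangular prism
l = 7 in, w = 11 in, h = 12 in
Formula: V = l * w * h
V = 7 * 11 * 12
V = 77 * 12
V = 924
924 in^3


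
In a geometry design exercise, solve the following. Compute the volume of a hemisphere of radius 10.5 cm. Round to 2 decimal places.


Shape: hemisphere (half of a sphere)
Radius r = 10.5 cm
Formula: V = (1/2) * (4/3) * pi * r^3 = (2/3) * pi * r^3
r^3 = 1157.625
(2/3) * 1157.625 = 771.75
V = 771.75 * pi
V = 2424.52
2424.52 cm^3


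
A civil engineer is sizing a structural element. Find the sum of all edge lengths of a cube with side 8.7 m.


Shape: cube
Side s = 8.7 m
A cube has 12 edges, all equal.
Formula: total edge length = 12 * s
Total = 12 * 8.7
Total = 104.4
104.4 m


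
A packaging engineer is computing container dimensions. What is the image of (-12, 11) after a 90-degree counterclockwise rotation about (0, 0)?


Transformation: rotation about the origin
Original point: (-12, 11)
Rule for 90 deg counterclockwise: (x, y) -> (-y, x)
Apply: (-12, 11) -> (-11, -12)
(-11, -12)


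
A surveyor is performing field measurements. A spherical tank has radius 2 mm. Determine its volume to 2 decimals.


Shape: sphere
Radius r = 2 mm
Formula: V = (4/3) * pi * r^3
r^3 = 8
(4/3) * 8 = 10.666667
V = 10.666667 * pi
V = 33.51
33.51 mm^3


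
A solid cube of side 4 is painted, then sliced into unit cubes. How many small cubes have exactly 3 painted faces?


Large cube: 4 x 4 x 4, cut into unit cubes.
Cubes with 3 painted faces are at the corners. A cube always has 8 corners.
Count = 8
8 unit cubes


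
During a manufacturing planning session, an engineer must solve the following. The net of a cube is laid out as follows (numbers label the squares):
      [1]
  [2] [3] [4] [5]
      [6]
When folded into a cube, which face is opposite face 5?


Net: cross layout. Take square 3 as the base (bottom).
Fold the four squares in the horizontal row up around 3: 2 -> left, 4 -> right, 5 wraps to the top.
Fold 1 and 6 up from 3: 1 -> back, 6 -> front.
Opposite pairs are therefore: (1, 6), (2, 4), (3, 5).
Face 5 is opposite face 3.
face 3


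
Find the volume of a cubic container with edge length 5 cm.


Shape: cube
Side s = 5 cm
Formula: V = s^3
V = 5 * 5 * 5
V = 25 * 5
V = 125
125 cm^3


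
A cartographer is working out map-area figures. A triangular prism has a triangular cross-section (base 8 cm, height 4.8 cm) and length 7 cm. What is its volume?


Shape: triangular prism
Triangle base = 8 cm, triangle height = 4.8 cm, prism length L = 7 cm
Formula: V = (1/2 * b * h_tri) * L
Cross-section area = 0.5 * 8 * 4.8 = 19.2
V = 19.2 * 7
V = 134.4
134.4 cm^3


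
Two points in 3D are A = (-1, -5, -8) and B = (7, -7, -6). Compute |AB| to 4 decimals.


3D distance between two points
P1 = (-1, -5, -8), P2 = (7, -7, -6)
Formula: d = sqrt((x2-x1)^2 + (y2-y1)^2 + (z2-z1)^2)
dx = 7 - -1 = 8
dy = -7 - -5 = -2
dz = -6 - -8 = 2
dx^2 + dy^2 + dz^2 = 64 + 4 + 4 = 72
d = sqrt(72)
d = 8.4853
8.4853 units


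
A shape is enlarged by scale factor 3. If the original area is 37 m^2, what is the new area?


Linear scale factor k = 3
Original area = 37 m^2
Rule: under a linear scaling by k, areas scale by k^2.
k^2 = 3^2 = 9
New area = 37 * 9
New area = 333
333 m^2


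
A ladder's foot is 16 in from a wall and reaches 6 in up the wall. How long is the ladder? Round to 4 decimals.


Shape: right triangle
Legs a = 16 in, b = 6 in
Formula: c = sqrt(a^2 + b^2)
a^2 = 256, b^2 = 36
a^2 + b^2 = 292
c = sqrt(292)
c = 17.088
17.088 in


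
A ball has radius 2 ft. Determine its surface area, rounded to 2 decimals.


Shape: sphere
Radius r = 2 ft
Formula: SA = 4 * pi * r^2
r^2 = 4
SA = 4 * pi * 4
SA = 16 * pi
SA = 50.27
50.27 ft^2


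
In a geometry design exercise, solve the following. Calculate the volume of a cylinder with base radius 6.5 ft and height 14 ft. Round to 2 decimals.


Shape: cylinder
Radius r = 6.5 ft, Height h = 14 ft
Formula: V = pi * r^2 * h
r^2 = 42.25
V = pi * 42.25 * 14
V = 591.5 * pi
V = 1858.25
1858.25 ft^3


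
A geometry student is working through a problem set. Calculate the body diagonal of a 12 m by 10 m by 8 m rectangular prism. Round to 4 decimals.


Shape: rectangular box (space diagonal)
l = 12 m, w = 10 m, h = 8 m
Visualize: the diagonal of the base, then a right triangle with that diagonal and the height.
Formula: d = sqrt(l^2 + w^2 + h^2)
l^2 + w^2 + h^2 = 144 + 100 + 64 = 308
d = sqrt(308)
d = 17.5499
17.5499 m


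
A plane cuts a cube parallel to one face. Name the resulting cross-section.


Solid: cube
Cutting plane: parallel to one face
Visualize the intersection of the plane with the solid's surface.
The boundary of the cut region is a square.
square


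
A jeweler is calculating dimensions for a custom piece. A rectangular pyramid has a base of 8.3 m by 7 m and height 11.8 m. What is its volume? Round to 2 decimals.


Shape: rectangular pyramid
Base: 8.3 m x 7 m, Height h = 11.8 m
Formula: V = (1/3) * base_area * h
base_area = 8.3 * 7 = 58.1
base_area * h = 58.1 * 11.8 = 685.58
V = 685.58 / 3
V = 228.53
228.53 m^3


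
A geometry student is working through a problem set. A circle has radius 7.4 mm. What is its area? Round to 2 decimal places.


Shape: circle
Radius r = 7.4 mm
Formula: A = pi * r^2
r^2 = 7.4^2 = 54.76
A = pi * 54.76
A = 172.03
172.03 mm^2


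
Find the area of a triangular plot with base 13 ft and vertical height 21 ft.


Shape: triangle
Base b = 13 ft, Height h = 21 ft
Formula: A = (1/2) * b * h
A = 0.5 * 13 * 21
A = 0.5 * 273
A = 136.5
136.5 ft^2


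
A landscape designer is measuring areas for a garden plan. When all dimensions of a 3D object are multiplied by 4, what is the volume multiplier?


Linear scale factor k = 4
Rule: under a linear scaling by k, volumes scale by k^3.
k^3 = 4 * 4 * 4
k^3 = 16 * 4
k^3 = 64
Volume scales by a factor of 64.
64 (dimensionless)


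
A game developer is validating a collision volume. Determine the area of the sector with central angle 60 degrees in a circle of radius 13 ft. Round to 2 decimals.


Shape: circular sector
Radius r = 13 ft, Angle = 60 degrees
Formula: A = (angle/360) * pi * r^2
r^2 = 169
Fraction of circle = 60/360
A = (60/360) * pi * 169
A = 28.166667 * pi
A = 88.49
88.49 ft^2


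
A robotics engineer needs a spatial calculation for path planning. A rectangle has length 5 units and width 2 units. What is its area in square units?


Shape: rectangle
Length l = 5 units, Width w = 2 units
Formula: A = l * w
A = 5 * 2
A = 10
10 units^2


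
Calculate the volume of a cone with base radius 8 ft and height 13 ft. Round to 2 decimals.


Shape: cone
Radius r = 8 ft, Height h = 13 ft
Formula: V = (1/3) * pi * r^2 * h
r^2 = 64
pi * r^2 * h = pi * 64 * 13 = 832 * pi
V = 832 * pi / 3
V = 871.27
871.27 ft^3


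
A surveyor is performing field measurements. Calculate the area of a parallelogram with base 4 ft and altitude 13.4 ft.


Shape: parallelogram
Base b = 4 ft, Height h = 13.4 ft
Formula: A = b * h
A = 4 * 13.4
A = 53.6
53.6 ft^2


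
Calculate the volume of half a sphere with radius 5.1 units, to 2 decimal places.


Shape: hemisphere (half of a sphere)
Radius r = 5.1 units
Formula: V = (1/2) * (4/3) * pi * r^3 = (2/3) * pi * r^3
r^3 = 132.651
(2/3) * 132.651 = 88.434
V = 88.434 * pi
V = 277.82
277.82 units^3


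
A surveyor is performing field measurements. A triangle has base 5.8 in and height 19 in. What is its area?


Shape: triangle
Base b = 5.8 in, Height h = 19 in
Formula: A = (1/2) * b * h
A = 0.5 * 5.8 * 19
A = 0.5 * 110.2
A = 55.1
55.1 in^2


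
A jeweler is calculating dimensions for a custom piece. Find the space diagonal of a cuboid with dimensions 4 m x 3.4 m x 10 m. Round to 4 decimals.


Shape: rectangular box (space diagonal)
l = 4 m, w = 3.4 m, h = 10 m
Visualize: the diagonal of the base, then a right triangle with that diagonal and the height.
Formula: d = sqrt(l^2 + w^2 + h^2)
l^2 + w^2 + h^2 = 16 + 11.56 + 100 = 127.56
d = sqrt(127.56)
d = 11.2942
11.2942 m


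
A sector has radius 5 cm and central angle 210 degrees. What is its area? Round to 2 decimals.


Shape: circular sector
Radius r = 5 cm, Angle = 210 degrees
Formula: A = (angle/360) * pi * r^2
r^2 = 25
Fraction of circle = 210/360
A = (210/360) * pi * 25
A = 14.583333 * pi
A = 45.81
45.81 cm^2


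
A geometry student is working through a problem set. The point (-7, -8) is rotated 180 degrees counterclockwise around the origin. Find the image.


Transformation: rotation about the origin
Original point: (-7, -8)
Rule for 180 deg: (x, y) -> (-x, -y)
Apply: (-7, -8) -> (7, 8)
(7, 8)


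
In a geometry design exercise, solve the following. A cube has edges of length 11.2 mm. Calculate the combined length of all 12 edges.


Shape: cube
Side s = 11.2 mm
A cube has 12 edges, all equal.
Formula: total edge length = 12 * s
Total = 12 * 11.2
Total = 134.4
134.4 mm


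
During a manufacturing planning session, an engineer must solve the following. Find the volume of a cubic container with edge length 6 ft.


Shape: cube
Side s = 6 ft
Formula: V = s^3
V = 6 * 6 * 6
V = 36 * 6
V = 216
216 ft^3


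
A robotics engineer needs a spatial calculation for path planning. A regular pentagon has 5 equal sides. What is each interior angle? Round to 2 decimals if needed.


Shape: regular pentagon (5 sides)
Formula: interior angle = (n - 2) * 180 / n
(n - 2) = 3
(n - 2) * 180 = 540
angle = 540 / 5
angle = 108
108 degrees


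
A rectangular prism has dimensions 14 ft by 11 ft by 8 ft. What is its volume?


Shape: rectangular prism
l = 14 ft, w = 11 ft, h = 8 ft
Formula: V = l * w * h
V = 14 * 11 * 8
V = 154 * 8
V = 1232
1232 ft^3


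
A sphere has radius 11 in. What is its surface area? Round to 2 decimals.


Shape: sphere
Radius r = 11 in
Formula: SA = 4 * pi * r^2
r^2 = 121
SA = 4 * pi * 121
SA = 484 * pi
SA = 1520.53
1520.53 in^2


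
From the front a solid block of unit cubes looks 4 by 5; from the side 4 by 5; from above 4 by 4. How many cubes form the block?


Orthographic views of a solid rectangular block:
Front view 4 x 5 -> length = 4, height = 5
Side view 4 x 5 -> width = 4, height = 5 (consistent)
Top view 4 x 4 -> confirms length = 4, width = 4
The block is 4 x 4 x 5.
Total unit cubes = 4 * 4 * 5 = 80
80 unit cubes


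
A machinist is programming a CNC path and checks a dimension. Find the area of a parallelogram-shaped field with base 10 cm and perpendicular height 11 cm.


Shape: parallelogram
Base b = 10 cm, Height h = 11 cm
Formula: A = b * h
A = 10 * 11
A = 110
110 cm^2


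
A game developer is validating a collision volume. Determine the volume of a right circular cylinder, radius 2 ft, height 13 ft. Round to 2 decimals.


Shape: cylinder
Radius r = 2 ft, Height h = 13 ft
Formula: V = pi * r^2 * h
r^2 = 4
V = pi * 4 * 13
V = 52 * pi
V = 163.36
163.36 ft^3


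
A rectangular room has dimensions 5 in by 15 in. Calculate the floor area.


Shape: rectangle
Length l = 5 in, Width w = 15 in
Formula: A = l * w
A = 5 * 15
A = 75
75 in^2


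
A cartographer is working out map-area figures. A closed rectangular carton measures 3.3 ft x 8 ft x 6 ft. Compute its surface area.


Shape: rectangular prism
l = 3.3 ft, w = 8 ft, h = 6 ft
Formula: SA = 2(lw + lh + wh)
lw = 26.4, lh = 19.8, wh = 48
lw + lh + wh = 94.2
SA = 2 * 94.2
SA = 188.4
188.4 ft^2


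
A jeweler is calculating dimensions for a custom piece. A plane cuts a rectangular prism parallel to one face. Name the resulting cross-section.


Solid: rectangular prism
Cutting plane: parallel to one face
Visualize the intersection of the plane with the solid's surface.
The boundary of the cut region is a rectangle.
rectangle


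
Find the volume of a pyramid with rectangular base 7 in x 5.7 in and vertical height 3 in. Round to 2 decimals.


Shape: rectangular pyramid
Base: 7 in x 5.7 in, Height h = 3 in
Formula: V = (1/3) * base_area * h
base_area = 7 * 5.7 = 39.9
base_area * h = 39.9 * 3 = 119.7
V = 119.7 / 3
V = 39.9
39.9 in^3


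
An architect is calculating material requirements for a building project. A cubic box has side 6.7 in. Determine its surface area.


Shape: cube
Side s = 6.7 in
A cube has 6 square faces.
Formula: SA = 6 * s^2
s^2 = 44.89
SA = 6 * 44.89
SA = 269.34
269.34 in^2


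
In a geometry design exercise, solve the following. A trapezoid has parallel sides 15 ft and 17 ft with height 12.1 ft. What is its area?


Shape: trapezoid
Parallel sides a = 15 ft, b = 17 ft; Height h = 12.1 ft
Formula: A = (a + b) * h / 2
a + b = 15 + 17 = 32
A = 32 * 12.1 / 2
A = 387.2 / 2
A = 193.6
193.6 ft^2


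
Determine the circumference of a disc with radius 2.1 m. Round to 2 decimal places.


Shape: circle
Radius r = 2.1 m
Formula: C = 2 * pi * r
C = 2 * pi * 2.1
C = 4.2 * pi
C = 13.19
13.19 m


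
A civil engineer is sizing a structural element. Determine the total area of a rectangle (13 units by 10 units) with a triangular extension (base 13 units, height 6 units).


Composite shape: rectangle + triangle
Rectangle area = 13 * 10 = 130
Triangle area = 0.5 * 13 * 6 = 39
Total = 130 + 39
Total = 169
169 units^2


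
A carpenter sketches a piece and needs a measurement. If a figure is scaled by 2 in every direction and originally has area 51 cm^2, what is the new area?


Linear scale factor k = 2
Original area = 51 cm^2
Rule: under a linear scaling by k, areas scale by k^2.
k^2 = 2^2 = 4
New area = 51 * 4
New area = 204
204 cm^2


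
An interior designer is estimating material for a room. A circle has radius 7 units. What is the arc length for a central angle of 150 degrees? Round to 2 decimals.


Shape: circular arc
Radius r = 7 units, Angle = 150 degrees
Formula: L = (angle/360) * 2 * pi * r
2 * pi * r = 14 * pi
L = (150/360) * 14 * pi
L = 5.833333 * pi
L = 18.33
18.33 units
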